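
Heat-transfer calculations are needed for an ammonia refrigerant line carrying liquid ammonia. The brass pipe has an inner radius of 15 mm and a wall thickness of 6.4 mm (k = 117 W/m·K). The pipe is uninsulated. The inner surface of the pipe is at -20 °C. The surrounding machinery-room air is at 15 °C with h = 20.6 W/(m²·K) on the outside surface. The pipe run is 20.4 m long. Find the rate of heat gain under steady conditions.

Q ≈ 1980 W

Radial resistances (cylindrical: R_cond = ln(r_o/r_i)/(2πkL), R_conv = 1/(h·2πrL)):
R_brass pipe wall = ln(21.4/15)/(2π×117×20.4) = 2.369×10^-5 K/W
R_outer film = 1/(h_o·2πr_oL) = 1/(20.6×2π×0.0214×20.4) = 0.0177 K/W
R_total = 0.01772 K/W
Q = ΔT/R_total = 35/0.01772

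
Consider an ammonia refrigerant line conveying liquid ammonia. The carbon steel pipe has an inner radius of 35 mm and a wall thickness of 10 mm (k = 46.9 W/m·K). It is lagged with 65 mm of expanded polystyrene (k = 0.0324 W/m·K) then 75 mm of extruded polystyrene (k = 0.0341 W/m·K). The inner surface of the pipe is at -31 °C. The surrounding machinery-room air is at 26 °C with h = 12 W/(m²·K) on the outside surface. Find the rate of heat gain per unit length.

Per-layer cylindrical resistances, series-summed:
R_carbon steel pipe wall = ln(45/35)/(2π×46.9×1) = 8.528×10^-4 K/W
R_expanded polystyrene = ln(110/45)/(2π×0.0324×1) = 4.391 K/W
R_extruded polystyrene = ln(185/110)/(2π×0.0341×1) = 2.426 K/W
R_outer film = 1/(h_o·2πr_oL) = 1/(12×2π×0.185×1) = 0.07169 K/W
R_total = 6.89 K/W
Q = ΔT/R_total = 57/6.89

q′ ≈ 8.27 W/m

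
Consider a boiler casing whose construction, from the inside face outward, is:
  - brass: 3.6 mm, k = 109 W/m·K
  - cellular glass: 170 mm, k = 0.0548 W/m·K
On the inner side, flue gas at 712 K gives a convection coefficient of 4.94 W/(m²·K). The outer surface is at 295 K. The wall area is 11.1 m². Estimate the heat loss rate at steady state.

Series thermal resistances:
R_inner film = 1/(h_i·A) = 1/(4.94×11.1) = 0.01824 K/W
R_brass = L/(kA) = 0.0036/(109×11.1) = 2.975×10^-6 K/W
R_cellular glass = L/(kA) = 0.17/(0.0548×11.1) = 0.2795 K/W
R_total = 0.2977 K/W
Q = ΔT / R_total = 417 / 0.2977

Q ≈ 1400 W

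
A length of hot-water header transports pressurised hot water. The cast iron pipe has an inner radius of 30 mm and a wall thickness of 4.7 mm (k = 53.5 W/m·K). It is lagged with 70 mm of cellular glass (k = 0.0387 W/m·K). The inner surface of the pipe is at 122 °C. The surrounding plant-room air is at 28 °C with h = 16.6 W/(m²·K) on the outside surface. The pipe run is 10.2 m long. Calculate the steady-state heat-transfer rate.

Q ≈ 207 W

Per-layer cylindrical resistances, series-summed:
R_cast iron pipe wall = ln(34.7/30)/(2π×53.5×10.2) = 4.245×10^-5 K/W
R_cellular glass = ln(104.7/34.7)/(2π×0.0387×10.2) = 0.4453 K/W
R_outer film = 1/(h_o·2πr_oL) = 1/(16.6×2π×0.1047×10.2) = 0.008978 K/W
R_total = 0.4543 K/W
Q = ΔT/R_total = 94/0.4543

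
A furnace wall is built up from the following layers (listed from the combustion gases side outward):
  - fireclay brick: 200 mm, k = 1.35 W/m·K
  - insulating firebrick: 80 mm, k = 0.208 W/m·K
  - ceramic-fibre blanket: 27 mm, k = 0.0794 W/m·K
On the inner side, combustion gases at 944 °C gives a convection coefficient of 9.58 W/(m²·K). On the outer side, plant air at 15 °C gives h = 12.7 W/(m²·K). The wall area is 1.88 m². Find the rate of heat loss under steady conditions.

Q ≈ 1650 W

Treating each layer as a thermal resistance in series:
R_inner film = 1/(h_i·A) = 1/(9.58×1.88) = 0.05552 K/W
R_fireclay brick = L/(kA) = 0.2/(1.35×1.88) = 0.0788 K/W
R_insulating firebrick = L/(kA) = 0.08/(0.208×1.88) = 0.2046 K/W
R_ceramic-fibre blanket = L/(kA) = 0.027/(0.0794×1.88) = 0.1809 K/W
R_outer film = 1/(h_o·A) = 1/(12.7×1.88) = 0.04188 K/W
R_total = 0.5617 K/W
Q = ΔT / R_total = 929 / 0.5617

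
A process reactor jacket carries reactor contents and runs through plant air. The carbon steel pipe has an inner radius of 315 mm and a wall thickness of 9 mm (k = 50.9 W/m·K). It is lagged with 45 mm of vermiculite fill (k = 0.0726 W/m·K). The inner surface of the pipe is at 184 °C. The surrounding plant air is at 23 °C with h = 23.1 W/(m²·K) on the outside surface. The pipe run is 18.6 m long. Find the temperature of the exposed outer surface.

T ≈ 32.9 °C

Per-layer cylindrical resistances, series-summed:
R_carbon steel pipe wall = ln(324/315)/(2π×50.9×18.6) = 4.736×10^-6 K/W
R_vermiculite fill = ln(369/324)/(2π×0.0726×18.6) = 0.01533 K/W
R_outer film = 1/(h_o·2πr_oL) = 1/(23.1×2π×0.369×18.6) = 0.001004 K/W
R_total = 0.01634 K/W
Q = ΔT/R_total = 161/0.01634
Q = 9860 W
T_interface = T_inner − Q·ΣR(inner→interface) = 184 − 9860×0.01533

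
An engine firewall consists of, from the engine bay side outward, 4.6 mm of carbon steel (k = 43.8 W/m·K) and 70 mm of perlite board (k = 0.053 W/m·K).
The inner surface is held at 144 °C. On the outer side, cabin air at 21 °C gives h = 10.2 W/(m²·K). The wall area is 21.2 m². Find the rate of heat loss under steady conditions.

Series thermal resistances:
R_carbon steel = L/(kA) = 0.0046/(43.8×21.2) = 4.954×10^-6 K/W
R_perlite board = L/(kA) = 0.07/(0.053×21.2) = 0.0623 K/W
R_outer film = 1/(h_o·A) = 1/(10.2×21.2) = 0.004624 K/W
R_total = 0.06693 K/W
Q = ΔT / R_total = 123 / 0.06693

Q ≈ 1840 W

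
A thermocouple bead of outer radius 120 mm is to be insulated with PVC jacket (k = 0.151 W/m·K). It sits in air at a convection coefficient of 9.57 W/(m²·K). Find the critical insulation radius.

For a sphere r_cr = 2k/h = 2×0.151/9.57
r_cr = 31.6 mm; since the bare radius (120 mm) is above r_cr, any added insulation will reduce heat loss.

r_cr ≈ 31.6 mm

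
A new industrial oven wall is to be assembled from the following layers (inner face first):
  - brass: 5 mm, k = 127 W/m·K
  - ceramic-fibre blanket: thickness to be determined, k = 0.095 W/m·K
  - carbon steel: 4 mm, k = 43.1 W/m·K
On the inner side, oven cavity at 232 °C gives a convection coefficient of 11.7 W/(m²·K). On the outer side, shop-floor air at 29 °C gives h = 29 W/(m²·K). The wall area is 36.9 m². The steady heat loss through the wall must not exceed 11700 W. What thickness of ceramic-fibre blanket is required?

L ≈ 49.4 mm

Treating each layer as a thermal resistance in series:
R_inner film = 1/(h_i·A) = 1/(11.7×36.9) = 0.002316 K/W
R_brass = L/(kA) = 0.005/(127×36.9) = 1.067×10^-6 K/W
R_carbon steel = L/(kA) = 0.004/(43.1×36.9) = 2.515×10^-6 K/W
R_outer film = 1/(h_o·A) = 1/(29×36.9) = 9.345×10^-4 K/W
Sum of the known resistances R_other = 0.003254 K/W
Required total resistance R_tot = ΔT/Q_allow = 203/11700 = 0.01735 K/W
R_ceramic-fibre blanket = R_tot − R_other = 0.0141 K/W
L = R·k·A = 0.0141×0.095×36.9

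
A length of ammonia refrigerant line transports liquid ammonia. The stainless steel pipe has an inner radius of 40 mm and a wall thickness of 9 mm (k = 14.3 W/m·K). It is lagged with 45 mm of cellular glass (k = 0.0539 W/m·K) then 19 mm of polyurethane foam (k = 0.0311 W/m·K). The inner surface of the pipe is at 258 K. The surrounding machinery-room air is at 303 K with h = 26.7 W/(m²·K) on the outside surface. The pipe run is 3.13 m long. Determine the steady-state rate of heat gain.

Q ≈ 48.2 W

Radial resistances (cylindrical: R_cond = ln(r_o/r_i)/(2πkL), R_conv = 1/(h·2πrL)):
R_stainless steel pipe wall = ln(49/40)/(2π×14.3×3.13) = 7.216×10^-4 K/W
R_cellular glass = ln(94/49)/(2π×0.0539×3.13) = 0.6146 K/W
R_polyurethane foam = ln(113/94)/(2π×0.0311×3.13) = 0.301 K/W
R_outer film = 1/(h_o·2πr_oL) = 1/(26.7×2π×0.113×3.13) = 0.01685 K/W
R_total = 0.9332 K/W
Q = ΔT/R_total = 45/0.9332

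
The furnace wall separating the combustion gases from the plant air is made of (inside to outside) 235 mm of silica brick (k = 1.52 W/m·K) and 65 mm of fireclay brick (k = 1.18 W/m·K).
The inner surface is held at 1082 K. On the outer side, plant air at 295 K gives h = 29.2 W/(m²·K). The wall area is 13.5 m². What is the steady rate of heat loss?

Q ≈ 43600 W

Series thermal resistances:
R_silica brick = L/(kA) = 0.235/(1.52×13.5) = 0.01145 K/W
R_fireclay brick = L/(kA) = 0.065/(1.18×13.5) = 0.00408 K/W
R_outer film = 1/(h_o·A) = 1/(29.2×13.5) = 0.002537 K/W
R_total = 0.01807 K/W
Q = ΔT / R_total = 787 / 0.01807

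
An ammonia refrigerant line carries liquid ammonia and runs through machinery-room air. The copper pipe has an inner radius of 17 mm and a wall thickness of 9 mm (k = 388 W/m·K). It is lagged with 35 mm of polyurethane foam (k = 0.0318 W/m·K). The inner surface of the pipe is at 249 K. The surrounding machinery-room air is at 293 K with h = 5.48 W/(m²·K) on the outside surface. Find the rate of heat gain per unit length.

q′ ≈ 9.27 W/m

Radial resistances (cylindrical: R_cond = ln(r_o/r_i)/(2πkL), R_conv = 1/(h·2πrL)):
R_copper pipe wall = ln(26/17)/(2π×388×1) = 1.743×10^-4 K/W
R_polyurethane foam = ln(61/26)/(2π×0.0318×1) = 4.268 K/W
R_outer film = 1/(h_o·2πr_oL) = 1/(5.48×2π×0.061×1) = 0.4761 K/W
R_total = 4.744 K/W
Q = ΔT/R_total = 44/4.744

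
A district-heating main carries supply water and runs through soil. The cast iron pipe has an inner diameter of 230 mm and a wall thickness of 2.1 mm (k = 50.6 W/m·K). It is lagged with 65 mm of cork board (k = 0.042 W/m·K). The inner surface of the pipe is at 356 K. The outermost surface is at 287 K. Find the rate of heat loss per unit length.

Treating each annulus and film as a series resistance:
R_cast iron pipe wall = ln(117.1/115)/(2π×50.6×1) = 5.692×10^-5 K/W
R_cork board = ln(182.1/117.1)/(2π×0.042×1) = 1.673 K/W
R_total = 1.673 K/W
Q = ΔT/R_total = 69/1.673

q′ ≈ 41.2 W/m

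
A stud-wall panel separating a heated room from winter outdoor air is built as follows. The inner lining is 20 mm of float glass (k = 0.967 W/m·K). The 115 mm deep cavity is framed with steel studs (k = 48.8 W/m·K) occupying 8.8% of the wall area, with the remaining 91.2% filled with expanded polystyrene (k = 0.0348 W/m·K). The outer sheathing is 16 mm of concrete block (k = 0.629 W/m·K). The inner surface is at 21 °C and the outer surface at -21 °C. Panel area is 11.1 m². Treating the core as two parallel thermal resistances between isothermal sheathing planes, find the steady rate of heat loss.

Q ≈ 6410 W

Sheathing layers in series; stud and cavity paths in parallel between them.
R_inner = 0.02/(0.967×11.1) = 0.001863 K/W
R_stud  = 0.115/(48.8×0.088×11.1) = 0.002413 K/W
R_cav   = 0.115/(0.0348×0.912×11.1) = 0.3264 K/W
1/R_core = 1/R_stud + 1/R_cav → R_core = 0.002395 K/W
R_outer = 0.016/(0.629×11.1) = 0.002292 K/W
R_total = 0.00655 K/W
Q = ΔT/R_total = 42/0.00655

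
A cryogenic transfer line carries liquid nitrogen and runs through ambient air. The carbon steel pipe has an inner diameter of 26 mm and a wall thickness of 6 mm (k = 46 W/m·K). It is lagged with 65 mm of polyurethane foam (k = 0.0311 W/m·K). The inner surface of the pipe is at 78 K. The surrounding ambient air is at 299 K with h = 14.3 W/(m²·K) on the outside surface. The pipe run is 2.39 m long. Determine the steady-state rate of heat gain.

Q ≈ 68.2 W

Cylindrical conduction, so R = ln(r₂/r₁)/(2πkL) per layer, in series:
R_carbon steel pipe wall = ln(19/13)/(2π×46×2.39) = 5.494×10^-4 K/W
R_polyurethane foam = ln(84/19)/(2π×0.0311×2.39) = 3.183 K/W
R_outer film = 1/(h_o·2πr_oL) = 1/(14.3×2π×0.084×2.39) = 0.05544 K/W
R_total = 3.239 K/W
Q = ΔT/R_total = 221/3.239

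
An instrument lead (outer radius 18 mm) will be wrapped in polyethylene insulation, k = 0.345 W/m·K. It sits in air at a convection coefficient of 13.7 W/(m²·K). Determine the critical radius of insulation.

For a cylinder r_cr = k/h = 0.345/13.7
r_cr = 25.2 mm; since the bare radius (18 mm) is below r_cr, adding a thin layer of insulation will *increase* heat loss.

r_cr ≈ 25.2 mm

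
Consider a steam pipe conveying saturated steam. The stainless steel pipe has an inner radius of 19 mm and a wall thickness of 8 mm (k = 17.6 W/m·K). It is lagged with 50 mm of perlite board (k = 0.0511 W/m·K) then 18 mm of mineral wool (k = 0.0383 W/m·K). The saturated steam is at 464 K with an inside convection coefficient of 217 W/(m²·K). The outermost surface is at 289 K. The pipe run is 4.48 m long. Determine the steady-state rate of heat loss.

Q ≈ 188 W

For a radial system each layer contributes R = ln(r_out/r_in)/(2πkL); films add R = 1/(hA).
R_inner film = 1/(h_i·2πr₁L) = 1/(217×2π×0.019×4.48) = 0.008616 K/W
R_stainless steel pipe wall = ln(27/19)/(2π×17.6×4.48) = 7.093×10^-4 K/W
R_perlite board = ln(77/27)/(2π×0.0511×4.48) = 0.7286 K/W
R_mineral wool = ln(95/77)/(2π×0.0383×4.48) = 0.1949 K/W
R_total = 0.9327 K/W
Q = ΔT/R_total = 175/0.9327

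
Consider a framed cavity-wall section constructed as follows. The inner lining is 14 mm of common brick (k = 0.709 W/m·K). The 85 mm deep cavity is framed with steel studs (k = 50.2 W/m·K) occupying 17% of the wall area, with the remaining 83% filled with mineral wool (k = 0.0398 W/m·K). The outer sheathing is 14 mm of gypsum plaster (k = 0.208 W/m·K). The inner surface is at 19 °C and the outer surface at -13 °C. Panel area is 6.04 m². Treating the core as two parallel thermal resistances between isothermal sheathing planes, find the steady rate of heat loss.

Q ≈ 1990 W

Sheathing layers in series; stud and cavity paths in parallel between them.
R_inner = 0.014/(0.709×6.04) = 0.003269 K/W
R_stud  = 0.085/(50.2×0.17×6.04) = 0.001649 K/W
R_cav   = 0.085/(0.0398×0.83×6.04) = 0.426 K/W
1/R_core = 1/R_stud + 1/R_cav → R_core = 0.001643 K/W
R_outer = 0.014/(0.208×6.04) = 0.01114 K/W
R_total = 0.01606 K/W
Q = ΔT/R_total = 32/0.01606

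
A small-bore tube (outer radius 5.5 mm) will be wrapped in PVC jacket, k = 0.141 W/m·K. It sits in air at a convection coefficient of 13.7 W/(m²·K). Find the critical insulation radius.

For a cylinder r_cr = k/h = 0.141/13.7
r_cr = 10.3 mm; since the bare radius (5.5 mm) is below r_cr, adding a thin layer of insulation will *increase* heat loss.

r_cr ≈ 10.3 mm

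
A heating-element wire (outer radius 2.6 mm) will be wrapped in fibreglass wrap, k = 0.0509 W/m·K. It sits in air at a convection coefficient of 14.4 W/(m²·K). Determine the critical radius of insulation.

For a cylinder r_cr = k/h = 0.0509/14.4
r_cr = 3.53 mm; since the bare radius (2.6 mm) is below r_cr, adding a thin layer of insulation will *increase* heat loss.

r_cr ≈ 3.53 mm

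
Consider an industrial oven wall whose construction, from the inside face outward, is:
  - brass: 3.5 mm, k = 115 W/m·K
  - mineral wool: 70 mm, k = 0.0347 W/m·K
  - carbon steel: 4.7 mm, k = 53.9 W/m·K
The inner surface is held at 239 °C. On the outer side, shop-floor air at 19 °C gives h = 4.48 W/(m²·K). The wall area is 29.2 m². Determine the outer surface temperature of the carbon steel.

T ≈ 40.9 °C

Series thermal resistances:
R_brass = L/(kA) = 0.0035/(115×29.2) = 1.042×10^-6 K/W
R_mineral wool = L/(kA) = 0.07/(0.0347×29.2) = 0.06909 K/W
R_carbon steel = L/(kA) = 0.0047/(53.9×29.2) = 2.986×10^-6 K/W
R_outer film = 1/(h_o·A) = 1/(4.48×29.2) = 0.007644 K/W
R_total = 0.07673 K/W;  Q = ΔT/R_total = 220/0.07673 = 2867 W
T_interface = T_inner − Q·ΣR(inner→interface) = 239 − 2870×0.06909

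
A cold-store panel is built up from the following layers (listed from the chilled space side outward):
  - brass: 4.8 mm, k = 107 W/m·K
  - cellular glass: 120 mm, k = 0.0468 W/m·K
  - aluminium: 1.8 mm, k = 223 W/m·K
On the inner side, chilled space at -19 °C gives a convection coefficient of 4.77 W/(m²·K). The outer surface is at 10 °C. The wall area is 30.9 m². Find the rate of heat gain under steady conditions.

Treating each layer as a thermal resistance in series:
R_inner film = 1/(h_i·A) = 1/(4.77×30.9) = 0.006785 K/W
R_brass = L/(kA) = 0.0048/(107×30.9) = 1.452×10^-6 K/W
R_cellular glass = L/(kA) = 0.12/(0.0468×30.9) = 0.08298 K/W
R_aluminium = L/(kA) = 0.0018/(223×30.9) = 2.612×10^-7 K/W
R_total = 0.08977 K/W
Q = ΔT / R_total = 29 / 0.08977

Q ≈ 323 W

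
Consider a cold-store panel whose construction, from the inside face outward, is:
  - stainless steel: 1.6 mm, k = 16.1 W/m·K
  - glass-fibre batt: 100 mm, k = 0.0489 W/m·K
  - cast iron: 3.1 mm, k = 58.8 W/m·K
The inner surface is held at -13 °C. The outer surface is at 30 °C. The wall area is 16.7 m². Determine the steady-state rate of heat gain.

Series thermal resistances:
R_stainless steel = L/(kA) = 0.0016/(16.1×16.7) = 5.951×10^-6 K/W
R_glass-fibre batt = L/(kA) = 0.1/(0.0489×16.7) = 0.1225 K/W
R_cast iron = L/(kA) = 0.0031/(58.8×16.7) = 3.157×10^-6 K/W
R_total = 0.1225 K/W
Q = ΔT / R_total = 43 / 0.1225

Q ≈ 351 W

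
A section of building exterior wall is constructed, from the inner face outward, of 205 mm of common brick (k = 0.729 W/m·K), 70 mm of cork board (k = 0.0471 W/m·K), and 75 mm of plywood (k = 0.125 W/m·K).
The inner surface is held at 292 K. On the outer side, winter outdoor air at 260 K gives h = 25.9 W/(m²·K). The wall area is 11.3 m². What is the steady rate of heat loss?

Q ≈ 150 W

Using the resistance-network approach (series):
R_common brick = L/(kA) = 0.205/(0.729×11.3) = 0.02489 K/W
R_cork board = L/(kA) = 0.07/(0.0471×11.3) = 0.1315 K/W
R_plywood = L/(kA) = 0.075/(0.125×11.3) = 0.0531 K/W
R_outer film = 1/(h_o·A) = 1/(25.9×11.3) = 0.003417 K/W
R_total = 0.2129 K/W
Q = ΔT / R_total = 32 / 0.2129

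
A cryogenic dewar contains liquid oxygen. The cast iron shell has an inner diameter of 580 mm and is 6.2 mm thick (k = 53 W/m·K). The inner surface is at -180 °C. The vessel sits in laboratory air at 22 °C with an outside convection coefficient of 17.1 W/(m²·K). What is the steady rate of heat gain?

Q ≈ 3800 W

For a spherical shell R = (1/r₁ − 1/r₂)/(4πk); film R = 1/(h·4πr²). In series:
R_cast iron shell = (1/0.29 − 1/0.2962)/(4π×53) = 1.084×10^-4 K/W
R_outer film = 1/(h·4πr_o²) = 1/(17.1×4π×0.2962²) = 0.05304 K/W
R_total = 0.05315 K/W
Q = ΔT/R_total = 202/0.05315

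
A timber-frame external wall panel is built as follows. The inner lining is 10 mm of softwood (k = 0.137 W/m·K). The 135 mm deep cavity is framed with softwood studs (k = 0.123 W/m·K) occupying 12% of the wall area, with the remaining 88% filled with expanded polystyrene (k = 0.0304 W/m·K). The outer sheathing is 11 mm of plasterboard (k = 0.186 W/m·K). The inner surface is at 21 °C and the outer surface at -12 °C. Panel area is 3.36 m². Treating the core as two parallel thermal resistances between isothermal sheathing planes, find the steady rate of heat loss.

Q ≈ 32.8 W

Sheathing layers in series; stud and cavity paths in parallel between them.
R_inner = 0.01/(0.137×3.36) = 0.02172 K/W
R_stud  = 0.135/(0.123×0.12×3.36) = 2.722 K/W
R_cav   = 0.135/(0.0304×0.88×3.36) = 1.502 K/W
1/R_core = 1/R_stud + 1/R_cav → R_core = 0.9679 K/W
R_outer = 0.011/(0.186×3.36) = 0.0176 K/W
R_total = 1.007 K/W
Q = ΔT/R_total = 33/1.007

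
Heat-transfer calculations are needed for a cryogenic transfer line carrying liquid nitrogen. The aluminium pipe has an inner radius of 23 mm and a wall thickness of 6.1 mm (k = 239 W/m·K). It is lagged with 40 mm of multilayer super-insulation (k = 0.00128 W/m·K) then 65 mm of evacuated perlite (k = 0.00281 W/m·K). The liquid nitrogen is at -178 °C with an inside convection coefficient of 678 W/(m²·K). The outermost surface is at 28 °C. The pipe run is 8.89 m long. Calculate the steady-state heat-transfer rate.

Radial resistances (cylindrical: R_cond = ln(r_o/r_i)/(2πkL), R_conv = 1/(h·2πrL)):
R_inner film = 1/(h_i·2πr₁L) = 1/(678×2π×0.023×8.89) = 0.001148 K/W
R_aluminium pipe wall = ln(29.1/23)/(2π×239×8.89) = 1.762×10^-5 K/W
R_multilayer super-insulation = ln(69.1/29.1)/(2π×0.00128×8.89) = 12.1 K/W
R_evacuated perlite = ln(134.1/69.1)/(2π×0.00281×8.89) = 4.224 K/W
R_total = 16.32 K/W
Q = ΔT/R_total = 206/16.32

Q ≈ 12.6 W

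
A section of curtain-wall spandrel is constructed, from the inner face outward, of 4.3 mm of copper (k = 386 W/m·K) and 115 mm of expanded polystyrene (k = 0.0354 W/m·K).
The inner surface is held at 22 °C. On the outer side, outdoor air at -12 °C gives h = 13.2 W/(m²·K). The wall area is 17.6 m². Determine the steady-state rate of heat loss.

Q ≈ 180 W

Thermal resistances in series:
R_copper = L/(kA) = 0.0043/(386×17.6) = 6.329×10^-7 K/W
R_expanded polystyrene = L/(kA) = 0.115/(0.0354×17.6) = 0.1846 K/W
R_outer film = 1/(h_o·A) = 1/(13.2×17.6) = 0.004304 K/W
R_total = 0.1889 K/W
Q = ΔT / R_total = 34 / 0.1889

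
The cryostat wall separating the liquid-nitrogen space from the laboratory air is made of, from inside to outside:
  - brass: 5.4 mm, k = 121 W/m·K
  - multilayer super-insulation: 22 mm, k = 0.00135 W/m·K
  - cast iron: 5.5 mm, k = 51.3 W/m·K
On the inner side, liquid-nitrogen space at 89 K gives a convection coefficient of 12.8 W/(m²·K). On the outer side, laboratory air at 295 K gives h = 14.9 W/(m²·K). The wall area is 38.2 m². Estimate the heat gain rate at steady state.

Series thermal resistances:
R_inner film = 1/(h_i·A) = 1/(12.8×38.2) = 0.002045 K/W
R_brass = L/(kA) = 0.0054/(121×38.2) = 1.168×10^-6 K/W
R_multilayer super-insulation = L/(kA) = 0.022/(0.00135×38.2) = 0.4266 K/W
R_cast iron = L/(kA) = 0.0055/(51.3×38.2) = 2.807×10^-6 K/W
R_outer film = 1/(h_o·A) = 1/(14.9×38.2) = 0.001757 K/W
R_total = 0.4304 K/W
Q = ΔT / R_total = 206 / 0.4304

Q ≈ 479 W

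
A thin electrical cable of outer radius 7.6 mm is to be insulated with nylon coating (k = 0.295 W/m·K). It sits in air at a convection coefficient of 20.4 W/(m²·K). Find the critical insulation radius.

For a cylinder r_cr = k/h = 0.295/20.4
r_cr = 14.5 mm; since the bare radius (7.6 mm) is below r_cr, adding a thin layer of insulation will *increase* heat loss.

r_cr ≈ 14.5 mm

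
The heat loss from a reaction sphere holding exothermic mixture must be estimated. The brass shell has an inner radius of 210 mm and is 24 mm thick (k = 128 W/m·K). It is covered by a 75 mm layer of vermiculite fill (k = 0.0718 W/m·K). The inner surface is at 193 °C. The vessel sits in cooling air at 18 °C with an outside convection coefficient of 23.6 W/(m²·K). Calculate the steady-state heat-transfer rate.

Radial (spherical) resistances in series:
R_brass shell = (1/0.21 − 1/0.234)/(4π×128) = 3.036×10^-4 K/W
R_vermiculite fill = (1/0.234 − 1/0.309)/(4π×0.0718) = 1.15 K/W
R_outer film = 1/(h·4πr_o²) = 1/(23.6×4π×0.309²) = 0.03532 K/W
R_total = 1.185 K/W
Q = ΔT/R_total = 175/1.185

Q ≈ 148 W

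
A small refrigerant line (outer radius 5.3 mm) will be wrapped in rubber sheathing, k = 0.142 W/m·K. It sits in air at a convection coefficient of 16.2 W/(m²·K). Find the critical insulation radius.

r_cr ≈ 8.77 mm

For a cylinder r_cr = k/h = 0.142/16.2
r_cr = 8.77 mm; since the bare radius (5.3 mm) is below r_cr, adding a thin layer of insulation will *increase* heat loss.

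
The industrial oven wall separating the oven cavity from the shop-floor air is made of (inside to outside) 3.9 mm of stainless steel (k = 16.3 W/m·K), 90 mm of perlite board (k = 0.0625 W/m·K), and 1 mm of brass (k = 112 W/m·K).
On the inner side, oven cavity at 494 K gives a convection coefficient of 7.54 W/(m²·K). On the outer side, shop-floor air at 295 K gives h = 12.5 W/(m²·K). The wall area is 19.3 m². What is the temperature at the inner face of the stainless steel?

T ≈ 478 K

Model the wall as resistances in series:
R_inner film = 1/(h_i·A) = 1/(7.54×19.3) = 0.006872 K/W
R_stainless steel = L/(kA) = 0.0039/(16.3×19.3) = 1.24×10^-5 K/W
R_perlite board = L/(kA) = 0.09/(0.0625×19.3) = 0.07461 K/W
R_brass = L/(kA) = 0.001/(112×19.3) = 4.626×10^-7 K/W
R_outer film = 1/(h_o·A) = 1/(12.5×19.3) = 0.004145 K/W
R_total = 0.08564 K/W;  Q = ΔT/R_total = 199/0.08564 = 2324 W
T_interface = T_inner − Q·ΣR(inner→interface) = 494 − 2320×0.006872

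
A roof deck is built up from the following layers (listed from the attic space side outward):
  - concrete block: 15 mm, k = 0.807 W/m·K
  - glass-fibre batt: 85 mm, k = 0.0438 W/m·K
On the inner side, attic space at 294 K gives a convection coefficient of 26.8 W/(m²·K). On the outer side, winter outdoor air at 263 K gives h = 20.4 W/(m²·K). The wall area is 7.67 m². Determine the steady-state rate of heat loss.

Q ≈ 116 W

Using the resistance-network approach (series):
R_inner film = 1/(h_i·A) = 1/(26.8×7.67) = 0.004865 K/W
R_concrete block = L/(kA) = 0.015/(0.807×7.67) = 0.002423 K/W
R_glass-fibre batt = L/(kA) = 0.085/(0.0438×7.67) = 0.253 K/W
R_outer film = 1/(h_o·A) = 1/(20.4×7.67) = 0.006391 K/W
R_total = 0.2667 K/W
Q = ΔT / R_total = 31 / 0.2667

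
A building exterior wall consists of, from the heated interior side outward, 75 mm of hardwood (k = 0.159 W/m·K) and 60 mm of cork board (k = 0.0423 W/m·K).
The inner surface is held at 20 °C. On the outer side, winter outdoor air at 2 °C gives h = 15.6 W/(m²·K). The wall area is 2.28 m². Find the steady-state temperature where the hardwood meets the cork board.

T ≈ 15.7 °C

Model the wall as resistances in series:
R_hardwood = L/(kA) = 0.075/(0.159×2.28) = 0.2069 K/W
R_cork board = L/(kA) = 0.06/(0.0423×2.28) = 0.6221 K/W
R_outer film = 1/(h_o·A) = 1/(15.6×2.28) = 0.02812 K/W
R_total = 0.8571 K/W;  Q = ΔT/R_total = 18/0.8571 = 21 W
T_interface = T_inner − Q·ΣR(inner→interface) = 20 − 21×0.2069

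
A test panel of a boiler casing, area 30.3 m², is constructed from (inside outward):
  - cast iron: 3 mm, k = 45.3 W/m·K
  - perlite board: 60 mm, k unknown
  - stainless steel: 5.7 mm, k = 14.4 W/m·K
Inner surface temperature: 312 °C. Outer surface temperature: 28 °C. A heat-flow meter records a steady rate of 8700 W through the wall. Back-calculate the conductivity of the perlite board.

Series thermal resistances:
R_cast iron = L/(kA) = 0.003/(45.3×30.3) = 2.186×10^-6 K/W
R_stainless steel = L/(kA) = 0.0057/(14.4×30.3) = 1.306×10^-5 K/W
Sum of known resistances R_other = 1.525×10^-5 K/W
Total R = ΔT/Q = 284/8700 = 0.03264 K/W
R_perlite board = R_total − R_other = 0.03263 K/W
k = L/(R·A) = 0.06/(0.03263×30.3)

k ≈ 0.0607 W/(m·K)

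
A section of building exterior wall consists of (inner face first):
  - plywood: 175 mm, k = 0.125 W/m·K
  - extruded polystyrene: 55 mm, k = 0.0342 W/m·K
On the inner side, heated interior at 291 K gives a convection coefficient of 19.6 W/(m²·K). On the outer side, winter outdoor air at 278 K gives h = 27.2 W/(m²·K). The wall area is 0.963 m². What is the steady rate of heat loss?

Model the wall as resistances in series:
R_inner film = 1/(h_i·A) = 1/(19.6×0.963) = 0.05298 K/W
R_plywood = L/(kA) = 0.175/(0.125×0.963) = 1.454 K/W
R_extruded polystyrene = L/(kA) = 0.055/(0.0342×0.963) = 1.67 K/W
R_outer film = 1/(h_o·A) = 1/(27.2×0.963) = 0.03818 K/W
R_total = 3.215 K/W
Q = ΔT / R_total = 13 / 3.215

Q ≈ 4.04 W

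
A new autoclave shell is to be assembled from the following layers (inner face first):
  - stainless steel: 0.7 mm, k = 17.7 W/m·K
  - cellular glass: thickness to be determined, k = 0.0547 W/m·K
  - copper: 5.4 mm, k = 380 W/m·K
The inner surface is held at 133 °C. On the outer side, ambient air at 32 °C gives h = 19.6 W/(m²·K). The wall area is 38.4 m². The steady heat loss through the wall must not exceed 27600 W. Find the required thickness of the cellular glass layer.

L ≈ 4.89 mm

Model the wall as resistances in series:
R_stainless steel = L/(kA) = 0.0007/(17.7×38.4) = 1.03×10^-6 K/W
R_copper = L/(kA) = 0.0054/(380×38.4) = 3.701×10^-7 K/W
R_outer film = 1/(h_o·A) = 1/(19.6×38.4) = 0.001329 K/W
Sum of the known resistances R_other = 0.00133 K/W
Required total resistance R_tot = ΔT/Q_allow = 101/27600 = 0.003659 K/W
R_cellular glass = R_tot − R_other = 0.002329 K/W
L = R·k·A = 0.002329×0.0547×38.4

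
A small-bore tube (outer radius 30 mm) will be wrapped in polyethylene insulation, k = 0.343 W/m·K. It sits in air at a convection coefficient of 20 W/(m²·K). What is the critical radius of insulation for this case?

For a cylinder r_cr = k/h = 0.343/20
r_cr = 17.2 mm; since the bare radius (30 mm) is above r_cr, any added insulation will reduce heat loss.

r_cr ≈ 17.2 mm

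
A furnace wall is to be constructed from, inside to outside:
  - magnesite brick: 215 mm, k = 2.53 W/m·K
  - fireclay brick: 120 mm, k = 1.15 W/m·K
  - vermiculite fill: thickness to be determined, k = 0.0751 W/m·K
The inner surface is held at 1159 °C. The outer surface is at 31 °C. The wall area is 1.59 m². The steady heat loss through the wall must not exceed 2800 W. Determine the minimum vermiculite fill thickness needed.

L ≈ 33.9 mm

Using the resistance-network approach (series):
R_magnesite brick = L/(kA) = 0.215/(2.53×1.59) = 0.05345 K/W
R_fireclay brick = L/(kA) = 0.12/(1.15×1.59) = 0.06563 K/W
Sum of the known resistances R_other = 0.1191 K/W
Required total resistance R_tot = ΔT/Q_allow = 1128/2800 = 0.4029 K/W
R_vermiculite fill = R_tot − R_other = 0.2838 K/W
L = R·k·A = 0.2838×0.0751×1.59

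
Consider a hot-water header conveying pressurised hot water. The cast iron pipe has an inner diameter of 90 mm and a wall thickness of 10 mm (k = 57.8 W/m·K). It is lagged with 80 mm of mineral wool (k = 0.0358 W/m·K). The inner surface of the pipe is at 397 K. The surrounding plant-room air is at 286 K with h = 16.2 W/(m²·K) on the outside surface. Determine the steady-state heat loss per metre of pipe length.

Per-layer cylindrical resistances, series-summed:
R_cast iron pipe wall = ln(55/45)/(2π×57.8×1) = 5.526×10^-4 K/W
R_mineral wool = ln(135/55)/(2π×0.0358×1) = 3.992 K/W
R_outer film = 1/(h_o·2πr_oL) = 1/(16.2×2π×0.135×1) = 0.07277 K/W
R_total = 4.065 K/W
Q = ΔT/R_total = 111/4.065

q′ ≈ 27.3 W/m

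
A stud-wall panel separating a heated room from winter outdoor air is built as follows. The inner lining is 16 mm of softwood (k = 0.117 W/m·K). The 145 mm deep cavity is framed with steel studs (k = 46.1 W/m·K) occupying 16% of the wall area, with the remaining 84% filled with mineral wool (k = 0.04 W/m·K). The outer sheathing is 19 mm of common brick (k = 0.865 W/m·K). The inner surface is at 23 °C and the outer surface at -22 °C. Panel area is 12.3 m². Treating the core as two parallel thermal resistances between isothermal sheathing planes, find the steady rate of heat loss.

Q ≈ 3100 W

Sheathing layers in series; stud and cavity paths in parallel between them.
R_inner = 0.016/(0.117×12.3) = 0.01112 K/W
R_stud  = 0.145/(46.1×0.16×12.3) = 0.001598 K/W
R_cav   = 0.145/(0.04×0.84×12.3) = 0.3509 K/W
1/R_core = 1/R_stud + 1/R_cav → R_core = 0.001591 K/W
R_outer = 0.019/(0.865×12.3) = 0.001786 K/W
R_total = 0.01449 K/W
Q = ΔT/R_total = 45/0.01449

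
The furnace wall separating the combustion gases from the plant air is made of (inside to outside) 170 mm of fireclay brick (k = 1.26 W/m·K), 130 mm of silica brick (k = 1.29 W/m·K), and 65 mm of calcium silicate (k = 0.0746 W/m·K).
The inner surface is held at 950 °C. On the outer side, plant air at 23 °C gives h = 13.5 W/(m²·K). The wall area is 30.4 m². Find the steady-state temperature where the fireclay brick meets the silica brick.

Model the wall as resistances in series:
R_fireclay brick = L/(kA) = 0.17/(1.26×30.4) = 0.004438 K/W
R_silica brick = L/(kA) = 0.13/(1.29×30.4) = 0.003315 K/W
R_calcium silicate = L/(kA) = 0.065/(0.0746×30.4) = 0.02866 K/W
R_outer film = 1/(h_o·A) = 1/(13.5×30.4) = 0.002437 K/W
R_total = 0.03885 K/W;  Q = ΔT/R_total = 927/0.03885 = 23860 W
T_interface = T_inner − Q·ΣR(inner→interface) = 950 − 23900×0.004438

T ≈ 844 °C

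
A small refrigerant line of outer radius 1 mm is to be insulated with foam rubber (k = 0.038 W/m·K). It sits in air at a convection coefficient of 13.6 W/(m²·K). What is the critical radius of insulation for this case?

r_cr ≈ 2.79 mm

For a cylinder r_cr = k/h = 0.038/13.6
r_cr = 2.79 mm; since the bare radius (1 mm) is below r_cr, adding a thin layer of insulation will *increase* heat loss.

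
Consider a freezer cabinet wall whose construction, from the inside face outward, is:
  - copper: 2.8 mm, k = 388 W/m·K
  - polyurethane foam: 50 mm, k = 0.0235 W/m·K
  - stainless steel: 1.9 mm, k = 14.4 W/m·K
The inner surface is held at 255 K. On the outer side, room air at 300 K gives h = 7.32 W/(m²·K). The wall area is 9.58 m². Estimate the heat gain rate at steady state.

Treating each layer as a thermal resistance in series:
R_copper = L/(kA) = 0.0028/(388×9.58) = 7.533×10^-7 K/W
R_polyurethane foam = L/(kA) = 0.05/(0.0235×9.58) = 0.2221 K/W
R_stainless steel = L/(kA) = 0.0019/(14.4×9.58) = 1.377×10^-5 K/W
R_outer film = 1/(h_o·A) = 1/(7.32×9.58) = 0.01426 K/W
R_total = 0.2364 K/W
Q = ΔT / R_total = 45 / 0.2364

Q ≈ 190 W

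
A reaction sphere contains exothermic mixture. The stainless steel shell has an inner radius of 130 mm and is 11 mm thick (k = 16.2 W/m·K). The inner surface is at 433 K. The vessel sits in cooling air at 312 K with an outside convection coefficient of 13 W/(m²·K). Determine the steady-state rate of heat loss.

Each spherical layer contributes R = (1/r_i − 1/r_o)/(4πk):
R_stainless steel shell = (1/0.13 − 1/0.141)/(4π×16.2) = 0.002948 K/W
R_outer film = 1/(h·4πr_o²) = 1/(13×4π×0.141²) = 0.3079 K/W
R_total = 0.3108 K/W
Q = ΔT/R_total = 121/0.3108

Q ≈ 389 W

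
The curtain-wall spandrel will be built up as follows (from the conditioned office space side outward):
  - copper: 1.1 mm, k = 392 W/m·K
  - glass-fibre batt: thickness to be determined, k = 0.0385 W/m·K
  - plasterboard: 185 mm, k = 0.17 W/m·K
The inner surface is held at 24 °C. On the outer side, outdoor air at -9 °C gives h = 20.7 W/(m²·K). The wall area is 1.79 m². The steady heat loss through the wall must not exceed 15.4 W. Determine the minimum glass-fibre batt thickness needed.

L ≈ 104 mm

Series thermal resistances:
R_copper = L/(kA) = 0.0011/(392×1.79) = 1.568×10^-6 K/W
R_plasterboard = L/(kA) = 0.185/(0.17×1.79) = 0.608 K/W
R_outer film = 1/(h_o·A) = 1/(20.7×1.79) = 0.02699 K/W
Sum of the known resistances R_other = 0.6349 K/W
Required total resistance R_tot = ΔT/Q_allow = 33/15.4 = 2.143 K/W
R_glass-fibre batt = R_tot − R_other = 1.508 K/W
L = R·k·A = 1.508×0.0385×1.79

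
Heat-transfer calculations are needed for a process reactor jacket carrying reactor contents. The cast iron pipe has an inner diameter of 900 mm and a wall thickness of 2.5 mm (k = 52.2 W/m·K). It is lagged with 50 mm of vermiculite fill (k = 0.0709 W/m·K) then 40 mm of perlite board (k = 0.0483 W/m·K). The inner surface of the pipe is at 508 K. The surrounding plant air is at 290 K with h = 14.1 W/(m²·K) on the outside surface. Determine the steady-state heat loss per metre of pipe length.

Radial resistances (cylindrical: R_cond = ln(r_o/r_i)/(2πkL), R_conv = 1/(h·2πrL)):
R_cast iron pipe wall = ln(452.5/450)/(2π×52.2×1) = 1.689×10^-5 K/W
R_vermiculite fill = ln(502.5/452.5)/(2π×0.0709×1) = 0.2353 K/W
R_perlite board = ln(542.5/502.5)/(2π×0.0483×1) = 0.2524 K/W
R_outer film = 1/(h_o·2πr_oL) = 1/(14.1×2π×0.5425×1) = 0.02081 K/W
R_total = 0.5085 K/W
Q = ΔT/R_total = 218/0.5085

q′ ≈ 429 W/m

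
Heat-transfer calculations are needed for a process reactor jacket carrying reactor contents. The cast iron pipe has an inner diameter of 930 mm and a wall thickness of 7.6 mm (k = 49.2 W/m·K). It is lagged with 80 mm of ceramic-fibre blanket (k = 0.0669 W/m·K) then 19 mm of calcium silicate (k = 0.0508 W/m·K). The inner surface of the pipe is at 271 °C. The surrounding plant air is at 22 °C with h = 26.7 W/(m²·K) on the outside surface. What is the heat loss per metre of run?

q′ ≈ 510 W/m

Radial resistances (cylindrical: R_cond = ln(r_o/r_i)/(2πkL), R_conv = 1/(h·2πrL)):
R_cast iron pipe wall = ln(472.6/465)/(2π×49.2×1) = 5.244×10^-5 K/W
R_ceramic-fibre blanket = ln(552.6/472.6)/(2π×0.0669×1) = 0.372 K/W
R_calcium silicate = ln(571.6/552.6)/(2π×0.0508×1) = 0.1059 K/W
R_outer film = 1/(h_o·2πr_oL) = 1/(26.7×2π×0.5716×1) = 0.01043 K/W
R_total = 0.4884 K/W
Q = ΔT/R_total = 249/0.4884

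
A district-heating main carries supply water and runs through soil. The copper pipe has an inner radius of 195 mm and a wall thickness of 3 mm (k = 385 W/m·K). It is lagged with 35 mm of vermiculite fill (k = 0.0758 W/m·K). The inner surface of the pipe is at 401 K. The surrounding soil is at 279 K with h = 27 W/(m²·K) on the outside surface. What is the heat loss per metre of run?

q′ ≈ 332 W/m

For a radial system each layer contributes R = ln(r_out/r_in)/(2πkL); films add R = 1/(hA).
R_copper pipe wall = ln(198/195)/(2π×385×1) = 6.311×10^-6 K/W
R_vermiculite fill = ln(233/198)/(2π×0.0758×1) = 0.3418 K/W
R_outer film = 1/(h_o·2πr_oL) = 1/(27×2π×0.233×1) = 0.0253 K/W
R_total = 0.3671 K/W
Q = ΔT/R_total = 122/0.3671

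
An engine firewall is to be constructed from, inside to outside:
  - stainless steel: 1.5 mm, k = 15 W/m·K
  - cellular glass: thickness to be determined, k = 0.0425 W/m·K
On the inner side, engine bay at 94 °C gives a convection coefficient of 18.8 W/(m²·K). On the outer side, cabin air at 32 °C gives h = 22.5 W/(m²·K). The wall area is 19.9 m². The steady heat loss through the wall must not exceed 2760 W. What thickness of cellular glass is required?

L ≈ 14.8 mm

Model the wall as resistances in series:
R_inner film = 1/(h_i·A) = 1/(18.8×19.9) = 0.002673 K/W
R_stainless steel = L/(kA) = 0.0015/(15×19.9) = 5.025×10^-6 K/W
R_outer film = 1/(h_o·A) = 1/(22.5×19.9) = 0.002233 K/W
Sum of the known resistances R_other = 0.004911 K/W
Required total resistance R_tot = ΔT/Q_allow = 62/2760 = 0.02246 K/W
R_cellular glass = R_tot − R_other = 0.01755 K/W
L = R·k·A = 0.01755×0.0425×19.9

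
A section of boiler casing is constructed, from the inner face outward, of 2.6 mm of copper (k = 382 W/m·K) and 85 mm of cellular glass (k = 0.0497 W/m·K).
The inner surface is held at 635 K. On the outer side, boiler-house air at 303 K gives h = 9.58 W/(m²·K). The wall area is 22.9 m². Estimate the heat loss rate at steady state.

Treating each layer as a thermal resistance in series:
R_copper = L/(kA) = 0.0026/(382×22.9) = 2.972×10^-7 K/W
R_cellular glass = L/(kA) = 0.085/(0.0497×22.9) = 0.07468 K/W
R_outer film = 1/(h_o·A) = 1/(9.58×22.9) = 0.004558 K/W
R_total = 0.07924 K/W
Q = ΔT / R_total = 332 / 0.07924

Q ≈ 4190 W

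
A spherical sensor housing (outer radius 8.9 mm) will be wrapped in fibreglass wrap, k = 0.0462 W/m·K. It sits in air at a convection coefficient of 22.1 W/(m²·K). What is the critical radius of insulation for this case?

For a sphere r_cr = 2k/h = 2×0.0462/22.1
r_cr = 4.18 mm; since the bare radius (8.9 mm) is above r_cr, any added insulation will reduce heat loss.

r_cr ≈ 4.18 mm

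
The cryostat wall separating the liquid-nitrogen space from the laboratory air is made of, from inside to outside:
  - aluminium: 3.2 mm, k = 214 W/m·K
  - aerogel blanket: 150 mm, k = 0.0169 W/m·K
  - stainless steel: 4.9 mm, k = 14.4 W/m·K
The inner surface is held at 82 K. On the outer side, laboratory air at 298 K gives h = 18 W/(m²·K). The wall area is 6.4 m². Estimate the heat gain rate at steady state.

Series thermal resistances:
R_aluminium = L/(kA) = 0.0032/(214×6.4) = 2.336×10^-6 K/W
R_aerogel blanket = L/(kA) = 0.15/(0.0169×6.4) = 1.387 K/W
R_stainless steel = L/(kA) = 0.0049/(14.4×6.4) = 5.317×10^-5 K/W
R_outer film = 1/(h_o·A) = 1/(18×6.4) = 0.008681 K/W
R_total = 1.396 K/W
Q = ΔT / R_total = 216 / 1.396

Q ≈ 155 W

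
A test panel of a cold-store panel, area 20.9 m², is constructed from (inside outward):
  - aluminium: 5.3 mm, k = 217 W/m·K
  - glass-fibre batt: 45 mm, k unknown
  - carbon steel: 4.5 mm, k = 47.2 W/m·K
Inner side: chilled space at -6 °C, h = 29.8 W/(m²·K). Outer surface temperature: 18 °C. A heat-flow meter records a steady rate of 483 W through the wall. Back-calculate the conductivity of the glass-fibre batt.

k ≈ 0.0448 W/(m·K)

Model the wall as resistances in series:
R_inner film = 1/(h_i·A) = 1/(29.8×20.9) = 0.001606 K/W
R_aluminium = L/(kA) = 0.0053/(217×20.9) = 1.169×10^-6 K/W
R_carbon steel = L/(kA) = 0.0045/(47.2×20.9) = 4.562×10^-6 K/W
Sum of known resistances R_other = 0.001611 K/W
Total R = ΔT/Q = 24/483 = 0.04969 K/W
R_glass-fibre batt = R_total − R_other = 0.04808 K/W
k = L/(R·A) = 0.045/(0.04808×20.9)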